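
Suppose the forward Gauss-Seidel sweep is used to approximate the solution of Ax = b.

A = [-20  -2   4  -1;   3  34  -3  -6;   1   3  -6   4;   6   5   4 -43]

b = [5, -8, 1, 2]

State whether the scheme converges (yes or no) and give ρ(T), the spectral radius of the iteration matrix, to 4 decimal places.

yes, ρ = 0.2366

Write A = D+L+U with D = diag(-20, 34, -6, -43).
Gauss-Seidel: T = -(D+L)⁻¹U, row 0 first, T[0,2] = -(4)/(-20) = +0.2000; later rows by forward substitution.
  T[0,:] = [+0.0000  -0.1000  +0.2000  -0.0500]
  T[1,:] = [+0.0000  +0.0088  +0.0706  +0.1809]
  T[2,:] = [+0.0000  -0.0123  +0.0686  +0.7488]
  T[3,:] = [+0.0000  -0.0141  +0.0425  +0.0837]
eigenvalue magnitudes: 0.2366, 0.1077, 0.0322, 0.0000.
ρ(T) = max|λ| = 0.2366; 0.2366 < 1 ⇒ converges.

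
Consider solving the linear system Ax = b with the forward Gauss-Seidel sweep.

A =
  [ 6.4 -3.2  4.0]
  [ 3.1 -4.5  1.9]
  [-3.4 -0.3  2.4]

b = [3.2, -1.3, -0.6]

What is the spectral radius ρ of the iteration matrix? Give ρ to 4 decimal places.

0.8814

Split A = D + L + U, D = diag(6.4, -4.5, 2.4).
T_GS = -(D+L)⁻¹U: row 0 first, T[0,1] = -(-3.2)/(6.4) = +0.5000; later rows by forward substitution.
  T[0,:] = [+0.0000 +0.5000 -0.6250]
  T[1,:] = [+0.0000 +0.3444 -0.0083]
  T[2,:] = [+0.0000 +0.7514 -0.8865]
moduli |λ_i(T)| = 0.8814, 0.3393, 0.0000.
ρ = 0.8814; 0.8814 < 1, so it converges for any x₀.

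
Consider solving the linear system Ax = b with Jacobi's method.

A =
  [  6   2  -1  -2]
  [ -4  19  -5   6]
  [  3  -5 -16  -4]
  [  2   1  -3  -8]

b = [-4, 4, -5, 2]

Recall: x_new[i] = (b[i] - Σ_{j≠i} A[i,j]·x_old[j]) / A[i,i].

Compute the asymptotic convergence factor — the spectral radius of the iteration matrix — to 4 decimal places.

Split A = D + L + U, D = diag(6, 19, -16, -8).
Jacobi T = -D⁻¹(L+U): T[3,2] = -(-3)/(-8) = -0.3750; T[3,3] = 0.
  T[0,:] = [+0.0000, -0.3333, +0.1667, +0.3333]
  T[1,:] = [+0.2105, +0.0000, +0.2632, -0.3158]
  T[2,:] = [+0.1875, -0.3125, +0.0000, -0.2500]
  T[3,:] = [+0.2500, +0.1250, -0.3750, +0.0000]
|roots of det(T-λI)|: 0.5079, 0.4221, 0.4221, 0.2877.
ρ(T) = max|λ| = 0.5079; 0.5079 < 1 ⇒ converges.

0.5079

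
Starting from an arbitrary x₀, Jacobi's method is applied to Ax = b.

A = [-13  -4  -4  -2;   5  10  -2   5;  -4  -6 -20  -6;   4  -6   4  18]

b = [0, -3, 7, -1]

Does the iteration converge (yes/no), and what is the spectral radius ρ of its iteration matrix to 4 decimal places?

yes, ρ = 0.5710

Diagonal D = diag(-13, 10, -20, 18); L, U strict lower/upper.
Jacobi: T = -D⁻¹(L+U), T[0,1] = -(-4)/(-13) = -0.3077; T[0,0] = 0.
  T[0,:] = [+0.0000 -0.3077 -0.3077 -0.1538]
  T[1,:] = [-0.5000 +0.0000 +0.2000 -0.5000]
  T[2,:] = [-0.2000 -0.3000 +0.0000 -0.3000]
  T[3,:] = [-0.2222 +0.3333 -0.2222 +0.0000]
|λ(T)| sorted: 0.5710, 0.4547, 0.4547, 0.0579.
ρ(T) = max|λ| = 0.5710; 0.5710 < 1 ⇒ converges.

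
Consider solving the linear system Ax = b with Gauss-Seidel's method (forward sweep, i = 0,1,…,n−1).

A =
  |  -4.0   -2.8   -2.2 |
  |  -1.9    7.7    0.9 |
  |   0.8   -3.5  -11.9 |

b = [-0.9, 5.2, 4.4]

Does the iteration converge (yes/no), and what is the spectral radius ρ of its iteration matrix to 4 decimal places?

yes, ρ = 0.1681

Let D = diag(-4, 7.7, -11.9); L, U the strict triangles.
Gauss-Seidel: T = -(D+L)⁻¹U, row 0 first, T[0,2] = -(-2.2)/(-4) = -0.5500; later rows by forward substitution.
  T[0,:] = [+0.0000  -0.7000  -0.5500]
  T[1,:] = [+0.0000  -0.1727  -0.2526]
  T[2,:] = [+0.0000  +0.0037  +0.0373]
moduli |λ_i(T)| = 0.1681, 0.0327, 0.0000.
spectral radius ρ = 0.1681; 0.1681 < 1, so it converges for any x₀.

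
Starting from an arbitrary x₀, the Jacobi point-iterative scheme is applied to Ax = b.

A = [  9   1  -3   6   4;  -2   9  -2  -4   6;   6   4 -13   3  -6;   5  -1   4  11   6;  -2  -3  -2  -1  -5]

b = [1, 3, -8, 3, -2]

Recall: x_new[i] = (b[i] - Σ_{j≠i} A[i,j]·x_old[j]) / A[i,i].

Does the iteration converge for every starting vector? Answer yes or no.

no

Diagonal D = diag(9, 9, -13, 11, -5); L, U strict lower/upper.
Jacobi: T = -D⁻¹(L+U), T[4,0] = -(-2)/(-5) = -0.4000; T[4,4] = 0.
  T[0,:] = [+0.0000 -0.1111 +0.3333 -0.6667 -0.4444]
  T[1,:] = [+0.2222 +0.0000 +0.2222 +0.4444 -0.6667]
  T[2,:] = [+0.4615 +0.3077 +0.0000 +0.2308 -0.4615]
  T[3,:] = [-0.4545 +0.0909 -0.3636 +0.0000 -0.5455]
  T[4,:] = [-0.4000 -0.6000 -0.4000 -0.2000 +0.0000]
eigenvalue magnitudes: 1.1220, 0.6831, 0.6831, 0.6196, 0.4065.
ρ = 1.1220; 1.1220 > 1: divergent.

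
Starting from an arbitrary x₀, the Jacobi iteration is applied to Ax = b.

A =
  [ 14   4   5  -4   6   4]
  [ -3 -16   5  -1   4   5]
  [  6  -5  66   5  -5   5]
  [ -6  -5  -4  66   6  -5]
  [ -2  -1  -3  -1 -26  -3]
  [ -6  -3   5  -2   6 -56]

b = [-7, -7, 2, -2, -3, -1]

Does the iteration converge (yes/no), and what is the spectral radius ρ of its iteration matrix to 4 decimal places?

yes, ρ = 0.3944

Split A = D + L + U, D = diag(14, -16, 66, 66, -26, -56).
Jacobi T = -D⁻¹(L+U): T[3,5] = -(-5)/(66) = +0.0758; T[3,3] = 0.
  T[0,:] = [+0.0000 -0.2857 -0.3571 +0.2857 -0.4286 -0.2857]
  T[1,:] = [-0.1875 +0.0000 +0.3125 -0.0625 +0.2500 +0.3125]
  T[2,:] = [-0.0909 +0.0758 +0.0000 -0.0758 +0.0758 -0.0758]
  T[3,:] = [+0.0909 +0.0758 +0.0606 +0.0000 -0.0909 +0.0758]
  T[4,:] = [-0.0769 -0.0385 -0.1154 -0.0385 +0.0000 -0.1154]
  T[5,:] = [-0.1071 -0.0536 +0.0893 -0.0357 +0.1071 +0.0000]
moduli |λ_i(T)| = 0.3944, 0.3102, 0.1343, 0.1162, 0.1162, 0.0528.
ρ = 0.3944; 0.3944 < 1, so it converges for any x₀.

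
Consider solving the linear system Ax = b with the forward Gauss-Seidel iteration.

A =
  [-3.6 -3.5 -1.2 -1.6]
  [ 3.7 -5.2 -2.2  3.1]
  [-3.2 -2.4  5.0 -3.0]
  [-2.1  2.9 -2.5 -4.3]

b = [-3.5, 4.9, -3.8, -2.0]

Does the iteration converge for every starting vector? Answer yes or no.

Write A = D+L+U with D = diag(-3.6, -5.2, 5, -4.3).
GS T = -(D+L)⁻¹U: row 0 first, T[0,1] = -(-3.5)/(-3.6) = -0.9722; later rows by forward substitution.
  T[0,:] = [+0.0000  -0.9722  -0.3333  -0.4444]
  T[1,:] = [+0.0000  -0.6918  -0.6603  +0.2799]
  T[2,:] = [+0.0000  -0.9543  -0.5303  +0.4499]
  T[3,:] = [+0.0000  +0.5631  +0.0258  +0.1443]
moduli |λ_i(T)| = 1.5278, 0.2809, 0.2809, 0.0000.
ρ(T) = max|λ| = 1.5278; 1.5278 > 1, so it fails to converge.

no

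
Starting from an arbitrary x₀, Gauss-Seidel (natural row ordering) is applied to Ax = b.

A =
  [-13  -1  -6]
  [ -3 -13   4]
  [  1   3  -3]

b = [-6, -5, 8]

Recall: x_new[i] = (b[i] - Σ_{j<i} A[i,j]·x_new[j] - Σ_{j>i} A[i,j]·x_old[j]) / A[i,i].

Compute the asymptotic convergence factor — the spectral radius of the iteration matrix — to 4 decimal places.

0.2460

Diagonal D = diag(-13, -13, -3); L, U strict lower/upper.
Gauss-Seidel: T = -(D+L)⁻¹U, row 0 first, T[0,1] = -(-1)/(-13) = -0.0769; later rows by forward substitution.
  T[0,:] = [+0.0000  -0.0769  -0.4615]
  T[1,:] = [+0.0000  +0.0178  +0.4142]
  T[2,:] = [+0.0000  -0.0079  +0.2604]
|roots of det(T-λI)|: 0.2460, 0.0321, 0.0000.
spectral radius ρ = 0.2460; 0.2460 < 1 ⇒ converges.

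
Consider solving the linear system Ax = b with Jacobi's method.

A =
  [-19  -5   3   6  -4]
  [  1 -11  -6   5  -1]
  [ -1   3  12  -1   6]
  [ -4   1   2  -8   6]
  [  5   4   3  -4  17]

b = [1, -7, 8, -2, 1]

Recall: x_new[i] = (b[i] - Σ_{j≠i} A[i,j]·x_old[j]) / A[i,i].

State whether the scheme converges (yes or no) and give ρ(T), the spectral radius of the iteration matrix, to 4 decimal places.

Split A = D + L + U, D = diag(-19, -11, 12, -8, 17).
Jacobi T = -D⁻¹(L+U): T[3,1] = -(1)/(-8) = +0.1250; T[3,3] = 0.
  T[0,:] = [+0.0000, -0.2632, +0.1579, +0.3158, -0.2105]
  T[1,:] = [+0.0909, +0.0000, -0.5455, +0.4545, -0.0909]
  T[2,:] = [+0.0833, -0.2500, +0.0000, +0.0833, -0.5000]
  T[3,:] = [-0.5000, +0.1250, +0.2500, +0.0000, +0.7500]
  T[4,:] = [-0.2941, -0.2353, -0.1765, +0.2353, +0.0000]
|λ(T)| sorted: 0.8476, 0.5611, 0.3892, 0.3892, 0.0552.
ρ = 0.8476; 0.8476 < 1 ⇒ converges.

yes, ρ = 0.8476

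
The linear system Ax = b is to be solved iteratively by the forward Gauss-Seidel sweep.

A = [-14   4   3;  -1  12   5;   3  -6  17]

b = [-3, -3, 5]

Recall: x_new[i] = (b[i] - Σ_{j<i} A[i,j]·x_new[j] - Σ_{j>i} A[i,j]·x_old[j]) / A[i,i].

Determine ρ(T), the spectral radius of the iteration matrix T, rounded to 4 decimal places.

0.2417

Let D = diag(-14, 12, 17); L, U the strict triangles.
Gauss-Seidel: T = -(D+L)⁻¹U, row 0 first, T[0,1] = -(4)/(-14) = +0.2857; later rows by forward substitution.
  T[0,:] = [+0.0000  +0.2857  +0.2143]
  T[1,:] = [+0.0000  +0.0238  -0.3988]
  T[2,:] = [+0.0000  -0.0420  -0.1786]
moduli |λ_i(T)| = 0.2417, 0.0869, 0.0000.
spectral radius ρ = 0.2417; 0.2417 < 1 ⇒ converges.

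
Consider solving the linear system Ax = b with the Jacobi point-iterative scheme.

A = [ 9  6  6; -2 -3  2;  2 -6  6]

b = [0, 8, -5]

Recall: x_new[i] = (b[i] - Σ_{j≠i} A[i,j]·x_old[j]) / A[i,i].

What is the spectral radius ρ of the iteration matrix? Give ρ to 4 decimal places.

Write A = D+L+U with D = diag(9, -3, 6).
Jacobi: T = -D⁻¹(L+U), T[0,1] = -(6)/(9) = -0.6667; T[0,0] = 0.
  T[0,:] = [+0.0000 -0.6667 -0.6667]
  T[1,:] = [-0.6667 +0.0000 +0.6667]
  T[2,:] = [-0.3333 +1.0000 +0.0000]
|roots of det(T-λI)|: 1.3333, 0.6667, 0.6667.
ρ = 1.3333; 1.3333 > 1 ⇒ diverges.

1.3333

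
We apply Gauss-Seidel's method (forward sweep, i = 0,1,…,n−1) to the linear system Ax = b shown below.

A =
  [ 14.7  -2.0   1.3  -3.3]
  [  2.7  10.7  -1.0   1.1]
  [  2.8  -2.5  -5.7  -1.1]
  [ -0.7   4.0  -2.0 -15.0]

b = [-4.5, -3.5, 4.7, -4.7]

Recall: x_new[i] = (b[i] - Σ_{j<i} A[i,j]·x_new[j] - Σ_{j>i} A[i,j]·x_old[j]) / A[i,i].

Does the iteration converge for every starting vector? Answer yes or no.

yes

Diagonal D = diag(14.7, 10.7, -5.7, -15); L, U strict lower/upper.
Gauss-Seidel: T = -(D+L)⁻¹U, row 0 first, T[0,2] = -(1.3)/(14.7) = -0.0884; later rows by forward substitution.
  T[0,:] = [+0.0000 +0.1361 -0.0884 +0.2245]
  T[1,:] = [+0.0000 -0.0343 +0.1158 -0.1595]
  T[2,:] = [+0.0000 +0.0819 -0.0942 -0.0128]
  T[3,:] = [+0.0000 -0.0264 +0.0476 -0.0513]
|λ(T)| sorted: 0.1936, 0.0322, 0.0184, 0.0000.
spectral radius ρ = 0.1936; 0.1936 < 1: convergent.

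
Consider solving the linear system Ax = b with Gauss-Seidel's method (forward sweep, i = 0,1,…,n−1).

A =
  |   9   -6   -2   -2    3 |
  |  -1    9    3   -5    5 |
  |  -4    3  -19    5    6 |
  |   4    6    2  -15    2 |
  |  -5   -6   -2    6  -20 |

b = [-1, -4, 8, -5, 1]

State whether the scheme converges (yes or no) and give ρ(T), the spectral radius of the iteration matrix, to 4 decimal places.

yes, ρ = 0.7247

Write A = D+L+U with D = diag(9, 9, -19, -15, -20).
Gauss-Seidel: T = -(D+L)⁻¹U, row 0 first, T[0,4] = -(3)/(9) = -0.3333; later rows by forward substitution.
  T[0,:] = [+0.0000  +0.6667  +0.2222  +0.2222  -0.3333]
  T[1,:] = [+0.0000  +0.0741  -0.3086  +0.5802  -0.5926]
  T[2,:] = [+0.0000  -0.1287  -0.0955  +0.3080  +0.2924]
  T[3,:] = [+0.0000  +0.1903  -0.0769  +0.3324  -0.1536]
  T[4,:] = [+0.0000  -0.1189  +0.0235  -0.1607  +0.1858]
|λ(T)| sorted: 0.7247, 0.3168, 0.0921, 0.0921, 0.0000.
spectral radius ρ = 0.7247; 0.7247 < 1 ⇒ converges.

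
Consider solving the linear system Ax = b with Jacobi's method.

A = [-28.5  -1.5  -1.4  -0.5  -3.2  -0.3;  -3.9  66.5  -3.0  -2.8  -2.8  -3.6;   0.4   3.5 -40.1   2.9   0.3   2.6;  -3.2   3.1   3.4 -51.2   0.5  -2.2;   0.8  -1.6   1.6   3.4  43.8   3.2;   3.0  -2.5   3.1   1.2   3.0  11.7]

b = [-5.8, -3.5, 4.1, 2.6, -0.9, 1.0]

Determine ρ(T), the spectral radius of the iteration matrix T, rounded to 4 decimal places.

0.2238

Diagonal D = diag(-28.5, 66.5, -40.1, -51.2, 43.8, 11.7); L, U strict lower/upper.
Jacobi T = -D⁻¹(L+U): T[2,5] = -(2.6)/(-40.1) = +0.0648; T[2,2] = 0.
  T[0,:] = [+0.0000 -0.0526 -0.0491 -0.0175 -0.1123 -0.0105]
  T[1,:] = [+0.0586 +0.0000 +0.0451 +0.0421 +0.0421 +0.0541]
  T[2,:] = [+0.0100 +0.0873 +0.0000 +0.0723 +0.0075 +0.0648]
  T[3,:] = [-0.0625 +0.0605 +0.0664 +0.0000 +0.0098 -0.0430]
  T[4,:] = [-0.0183 +0.0365 -0.0365 -0.0776 +0.0000 -0.0731]
  T[5,:] = [-0.2564 +0.2137 -0.2650 -0.1026 -0.2564 +0.0000]
eigenvalue magnitudes: 0.2238, 0.0999, 0.0999, 0.0816, 0.0816, 0.0525.
ρ = 0.2238; 0.2238 < 1: convergent.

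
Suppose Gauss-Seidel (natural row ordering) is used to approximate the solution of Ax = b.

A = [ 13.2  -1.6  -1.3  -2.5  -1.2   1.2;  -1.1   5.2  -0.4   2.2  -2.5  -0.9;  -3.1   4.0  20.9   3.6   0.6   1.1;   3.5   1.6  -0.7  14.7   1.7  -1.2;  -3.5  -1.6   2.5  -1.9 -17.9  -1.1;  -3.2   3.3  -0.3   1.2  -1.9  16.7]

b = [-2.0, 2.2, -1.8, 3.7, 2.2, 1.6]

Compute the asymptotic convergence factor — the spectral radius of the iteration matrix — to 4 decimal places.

Diagonal D = diag(13.2, 5.2, 20.9, 14.7, -17.9, 16.7); L, U strict lower/upper.
Gauss-Seidel: T = -(D+L)⁻¹U, row 0 first, T[0,3] = -(-2.5)/(13.2) = +0.1894; later rows by forward substitution.
  T[0,:] = [+0.0000, +0.1212, +0.0985, +0.1894, +0.0909, -0.0909]
  T[1,:] = [+0.0000, +0.0256, +0.0978, -0.3830, +0.5000, +0.1538]
  T[2,:] = [+0.0000, +0.0131, -0.0041, -0.0709, -0.1109, -0.0956]
  T[3,:] = [+0.0000, -0.0310, -0.0343, -0.0068, -0.1970, +0.0820]
  T[4,:] = [+0.0000, -0.0209, -0.0249, -0.0120, -0.0570, -0.0795]
  T[5,:] = [+0.0000, +0.0182, -0.0009, +0.1098, -0.0757, -0.0645]
|λ(T)| sorted: 0.1839, 0.1218, 0.1157, 0.1157, 0.0073, 0.0000.
ρ = 0.1839; 0.1839 < 1, so it converges for any x₀.

0.1839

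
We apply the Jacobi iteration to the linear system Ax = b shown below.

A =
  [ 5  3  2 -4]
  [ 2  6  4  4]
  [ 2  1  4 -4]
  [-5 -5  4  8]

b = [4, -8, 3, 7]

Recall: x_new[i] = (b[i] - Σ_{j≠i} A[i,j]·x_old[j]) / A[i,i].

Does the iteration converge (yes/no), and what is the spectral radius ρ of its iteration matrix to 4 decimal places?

A = D + L + U where D = diag(5, 6, 4, 8).
Jacobi T = -D⁻¹(L+U): T[0,2] = -(2)/(5) = -0.4000; T[0,0] = 0.
  T[0,:] = [+0.0000  -0.6000  -0.4000  +0.8000]
  T[1,:] = [-0.3333  +0.0000  -0.6667  -0.6667]
  T[2,:] = [-0.5000  -0.2500  +0.0000  +1.0000]
  T[3,:] = [+0.6250  +0.6250  -0.5000  +0.0000]
|eigenvalues of T|: 1.1251, 0.9021, 0.9021, 0.6826.
ρ(T) = max|λ| = 1.1251; 1.1251 > 1 ⇒ diverges.

no, ρ = 1.1251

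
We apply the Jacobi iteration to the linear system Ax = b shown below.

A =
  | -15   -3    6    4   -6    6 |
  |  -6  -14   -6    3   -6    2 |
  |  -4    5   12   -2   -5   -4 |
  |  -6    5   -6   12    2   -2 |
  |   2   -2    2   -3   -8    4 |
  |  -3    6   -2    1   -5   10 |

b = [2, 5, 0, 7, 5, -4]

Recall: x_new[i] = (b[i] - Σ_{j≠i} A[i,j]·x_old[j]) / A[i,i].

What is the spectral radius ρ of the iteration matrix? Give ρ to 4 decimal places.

Diagonal D = diag(-15, -14, 12, 12, -8, 10); L, U strict lower/upper.
Jacobi T = -D⁻¹(L+U): T[0,5] = -(6)/(-15) = +0.4000; T[0,0] = 0.
  T[0,:] = [+0.0000 -0.2000 +0.4000 +0.2667 -0.4000 +0.4000]
  T[1,:] = [-0.4286 +0.0000 -0.4286 +0.2143 -0.4286 +0.1429]
  T[2,:] = [+0.3333 -0.4167 +0.0000 +0.1667 +0.4167 +0.3333]
  T[3,:] = [+0.5000 -0.4167 +0.5000 +0.0000 -0.1667 +0.1667]
  T[4,:] = [+0.2500 -0.2500 +0.2500 -0.3750 +0.0000 +0.5000]
  T[5,:] = [+0.3000 -0.6000 +0.2000 -0.1000 +0.5000 +0.0000]
moduli |λ_i(T)| = 1.1548, 0.5281, 0.5281, 0.5046, 0.4129, 0.4129.
spectral radius ρ = 1.1548; 1.1548 > 1, so it fails to converge.

1.1548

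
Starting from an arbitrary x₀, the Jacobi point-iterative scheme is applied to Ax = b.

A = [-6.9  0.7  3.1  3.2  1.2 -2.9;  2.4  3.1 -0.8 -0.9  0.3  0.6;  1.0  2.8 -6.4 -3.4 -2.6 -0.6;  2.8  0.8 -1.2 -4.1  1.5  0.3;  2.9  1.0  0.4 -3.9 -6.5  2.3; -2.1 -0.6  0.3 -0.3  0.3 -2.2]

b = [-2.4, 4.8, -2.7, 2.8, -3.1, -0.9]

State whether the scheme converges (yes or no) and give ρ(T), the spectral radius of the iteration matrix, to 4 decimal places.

A = D + L + U where D = diag(-6.9, 3.1, -6.4, -4.1, -6.5, -2.2).
Jacobi: T = -D⁻¹(L+U), T[1,2] = -(-0.8)/(3.1) = +0.2581; T[1,1] = 0.
  T[0,:] = [+0.0000 +0.1014 +0.4493 +0.4638 +0.1739 -0.4203]
  T[1,:] = [-0.7742 +0.0000 +0.2581 +0.2903 -0.0968 -0.1935]
  T[2,:] = [+0.1562 +0.4375 +0.0000 -0.5312 -0.4062 -0.0938]
  T[3,:] = [+0.6829 +0.1951 -0.2927 +0.0000 +0.3659 +0.0732]
  T[4,:] = [+0.4462 +0.1538 +0.0615 -0.6000 +0.0000 +0.3538]
  T[5,:] = [-0.9545 -0.2727 +0.1364 -0.1364 +0.1364 +0.0000]
|eigenvalues of T|: 1.2954, 0.6812, 0.6346, 0.6346, 0.2608, 0.2445.
spectral radius ρ = 1.2954; 1.2954 > 1, so it fails to converge.

no, ρ = 1.2954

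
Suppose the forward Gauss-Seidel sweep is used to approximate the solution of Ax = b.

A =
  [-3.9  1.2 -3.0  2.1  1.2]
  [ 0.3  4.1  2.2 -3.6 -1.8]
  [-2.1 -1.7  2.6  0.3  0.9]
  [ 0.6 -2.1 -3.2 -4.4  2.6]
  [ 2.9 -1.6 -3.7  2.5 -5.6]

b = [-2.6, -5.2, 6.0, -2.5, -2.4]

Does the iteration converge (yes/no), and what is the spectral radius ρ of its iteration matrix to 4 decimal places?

no, ρ = 1.5100

Write A = D+L+U with D = diag(-3.9, 4.1, 2.6, -4.4, -5.6).
Gauss-Seidel: T = -(D+L)⁻¹U, row 0 first, T[0,4] = -(1.2)/(-3.9) = +0.3077; later rows by forward substitution.
  T[0,:] = [+0.0000 +0.3077 -0.7692 +0.5385 +0.3077]
  T[1,:] = [+0.0000 -0.0225 -0.4803 +0.8386 +0.4165]
  T[2,:] = [+0.0000 +0.2338 -0.9353 +0.8679 +0.1747]
  T[3,:] = [+0.0000 -0.1173 +0.8046 -0.9580 +0.3070]
  T[4,:] = [+0.0000 -0.0411 +0.7161 -0.9619 +0.0620]
moduli |λ_i(T)| = 1.5100, 0.2992, 0.1381, 0.0934, 0.0000.
ρ(T) = max|λ| = 1.5100; 1.5100 > 1, so it fails to converge.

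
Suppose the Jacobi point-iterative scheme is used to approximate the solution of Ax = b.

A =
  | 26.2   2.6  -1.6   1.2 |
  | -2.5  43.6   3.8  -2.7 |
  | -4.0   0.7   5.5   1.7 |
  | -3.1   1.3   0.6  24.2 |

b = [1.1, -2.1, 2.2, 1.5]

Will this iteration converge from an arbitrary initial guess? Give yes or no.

Split A = D + L + U, D = diag(26.2, 43.6, 5.5, 24.2).
Jacobi: T = -D⁻¹(L+U), T[0,3] = -(1.2)/(26.2) = -0.0458; T[0,0] = 0.
  T[0,:] = [+0.0000 -0.0992 +0.0611 -0.0458]
  T[1,:] = [+0.0573 +0.0000 -0.0872 +0.0619]
  T[2,:] = [+0.7273 -0.1273 +0.0000 -0.3091]
  T[3,:] = [+0.1281 -0.0537 -0.0248 +0.0000]
|eigenvalues of T|: 0.2360, 0.1729, 0.0987, 0.0355.
ρ = 0.2360; 0.2360 < 1: convergent.

yes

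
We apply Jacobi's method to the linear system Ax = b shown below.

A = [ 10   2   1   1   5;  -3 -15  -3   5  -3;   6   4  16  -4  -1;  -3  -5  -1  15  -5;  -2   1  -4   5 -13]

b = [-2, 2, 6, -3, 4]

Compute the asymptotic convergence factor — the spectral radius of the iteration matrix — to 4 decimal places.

Write A = D+L+U with D = diag(10, -15, 16, 15, -13).
T_J = -D⁻¹(L+U): T[4,0] = -(-2)/(-13) = -0.1538; T[4,4] = 0.
  T[0,:] = [+0.0000 -0.2000 -0.1000 -0.1000 -0.5000]
  T[1,:] = [-0.2000 +0.0000 -0.2000 +0.3333 -0.2000]
  T[2,:] = [-0.3750 -0.2500 +0.0000 +0.2500 +0.0625]
  T[3,:] = [+0.2000 +0.3333 +0.0667 +0.0000 +0.3333]
  T[4,:] = [-0.1538 +0.0769 -0.3077 +0.3846 +0.0000]
|roots of det(T-λI)|: 0.8229, 0.4123, 0.4123, 0.1435, 0.0057.
spectral radius ρ = 0.8229; 0.8229 < 1: convergent.

0.8229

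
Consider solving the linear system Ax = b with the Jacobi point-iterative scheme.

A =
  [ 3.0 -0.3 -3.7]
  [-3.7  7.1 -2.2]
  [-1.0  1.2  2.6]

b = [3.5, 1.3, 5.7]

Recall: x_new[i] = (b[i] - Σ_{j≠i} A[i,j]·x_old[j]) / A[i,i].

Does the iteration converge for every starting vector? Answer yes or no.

yes

Write A = D+L+U with D = diag(3, 7.1, 2.6).
T_J = -D⁻¹(L+U): T[2,1] = -(1.2)/(2.6) = -0.4615; T[2,2] = 0.
  T[0,:] = [+0.0000  +0.1000  +1.2333]
  T[1,:] = [+0.5211  +0.0000  +0.3099]
  T[2,:] = [+0.3846  -0.4615  +0.0000]
|roots of det(T-λI)|: 0.8481, 0.5794, 0.5794.
ρ(T) = max|λ| = 0.8481; 0.8481 < 1, so it converges for any x₀.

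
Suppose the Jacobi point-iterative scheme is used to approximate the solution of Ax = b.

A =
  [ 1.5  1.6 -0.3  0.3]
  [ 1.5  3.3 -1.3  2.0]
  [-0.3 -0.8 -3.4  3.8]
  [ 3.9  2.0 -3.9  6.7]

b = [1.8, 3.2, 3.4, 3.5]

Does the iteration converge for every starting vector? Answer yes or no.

Write A = D+L+U with D = diag(1.5, 3.3, -3.4, 6.7).
T_J = -D⁻¹(L+U): T[1,0] = -(1.5)/(3.3) = -0.4545; T[1,1] = 0.
  T[0,:] = [+0.0000 -1.0667 +0.2000 -0.2000]
  T[1,:] = [-0.4545 +0.0000 +0.3939 -0.6061]
  T[2,:] = [-0.0882 -0.2353 +0.0000 +1.1176]
  T[3,:] = [-0.5821 -0.2985 +0.5821 +0.0000]
|λ(T)| sorted: 1.2967, 0.7028, 0.7028, 0.0969.
ρ = 1.2967; 1.2967 > 1: divergent.

no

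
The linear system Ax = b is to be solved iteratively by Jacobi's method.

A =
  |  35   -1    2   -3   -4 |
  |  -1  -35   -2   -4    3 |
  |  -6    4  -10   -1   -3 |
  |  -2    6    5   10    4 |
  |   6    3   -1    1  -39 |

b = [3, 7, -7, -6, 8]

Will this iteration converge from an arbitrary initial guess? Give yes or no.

Split A = D + L + U, D = diag(35, -35, -10, 10, -39).
Jacobi T = -D⁻¹(L+U): T[3,2] = -(5)/(10) = -0.5000; T[3,3] = 0.
  T[0,:] = [+0.0000  +0.0286  -0.0571  +0.0857  +0.1143]
  T[1,:] = [-0.0286  +0.0000  -0.0571  -0.1143  +0.0857]
  T[2,:] = [-0.6000  +0.4000  +0.0000  -0.1000  -0.3000]
  T[3,:] = [+0.2000  -0.6000  -0.5000  +0.0000  -0.4000]
  T[4,:] = [+0.1538  +0.0769  -0.0256  +0.0256  +0.0000]
moduli |λ_i(T)| = 0.4780, 0.3497, 0.3497, 0.2168, 0.1690.
spectral radius ρ = 0.4780; 0.4780 < 1, so it converges for any x₀.

yes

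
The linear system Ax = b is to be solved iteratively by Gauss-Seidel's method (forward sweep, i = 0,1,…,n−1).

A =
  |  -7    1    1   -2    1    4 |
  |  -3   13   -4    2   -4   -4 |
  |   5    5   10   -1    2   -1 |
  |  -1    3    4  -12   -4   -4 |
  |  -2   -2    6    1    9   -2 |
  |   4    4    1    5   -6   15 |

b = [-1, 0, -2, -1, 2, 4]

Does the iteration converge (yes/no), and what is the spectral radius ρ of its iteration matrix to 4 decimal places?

yes, ρ = 0.8541

Write A = D+L+U with D = diag(-7, 13, 10, -12, 9, 15).
GS T = -(D+L)⁻¹U: row 0 first, T[0,4] = -(1)/(-7) = +0.1429; later rows by forward substitution.
  T[0,:] = [+0.0000  +0.1429  +0.1429  -0.2857  +0.1429  +0.5714]
  T[1,:] = [+0.0000  +0.0330  +0.3407  -0.2198  +0.3407  +0.4396]
  T[2,:] = [+0.0000  -0.0879  -0.2418  +0.3527  -0.4418  -0.4055]
  T[3,:] = [+0.0000  -0.0330  -0.0073  +0.0864  -0.4073  -0.4062]
  T[4,:] = [+0.0000  +0.1013  +0.2694  -0.3571  +0.4472  +0.7624]
  T[5,:] = [+0.0000  +0.0105  -0.0026  -0.0604  +0.2152  +0.1978]
|λ(T)| sorted: 0.8541, 0.2023, 0.0809, 0.0809, 0.0767, 0.0000.
ρ(T) = max|λ| = 0.8541; 0.8541 < 1: convergent.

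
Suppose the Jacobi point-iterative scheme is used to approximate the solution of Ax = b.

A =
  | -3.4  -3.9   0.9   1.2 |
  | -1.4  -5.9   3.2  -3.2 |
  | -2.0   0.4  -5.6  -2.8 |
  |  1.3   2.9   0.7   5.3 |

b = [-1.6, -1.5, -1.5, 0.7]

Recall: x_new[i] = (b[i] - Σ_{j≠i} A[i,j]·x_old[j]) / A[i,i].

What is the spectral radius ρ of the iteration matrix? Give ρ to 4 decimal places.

Diagonal D = diag(-3.4, -5.9, -5.6, 5.3); L, U strict lower/upper.
T_J = -D⁻¹(L+U): T[3,0] = -(1.3)/(5.3) = -0.2453; T[3,3] = 0.
  T[0,:] = [+0.0000  -1.1471  +0.2647  +0.3529]
  T[1,:] = [-0.2373  +0.0000  +0.5424  -0.5424]
  T[2,:] = [-0.3571  +0.0714  +0.0000  -0.5000]
  T[3,:] = [-0.2453  -0.5472  -0.1321  +0.0000]
|roots of det(T-λI)|: 0.9086, 0.6013, 0.6013, 0.0304.
ρ = 0.9086; 0.9086 < 1, so it converges for any x₀.

0.9086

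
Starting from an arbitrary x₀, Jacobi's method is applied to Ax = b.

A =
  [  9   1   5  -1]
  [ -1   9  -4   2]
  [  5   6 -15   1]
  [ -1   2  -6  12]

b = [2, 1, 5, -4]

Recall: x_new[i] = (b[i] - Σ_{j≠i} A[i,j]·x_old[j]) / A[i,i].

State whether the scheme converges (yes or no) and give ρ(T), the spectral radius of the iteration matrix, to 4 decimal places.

A = D + L + U where D = diag(9, 9, -15, 12).
Jacobi T = -D⁻¹(L+U): T[3,0] = -(-1)/(12) = +0.0833; T[3,3] = 0.
  T[0,:] = [+0.0000 -0.1111 -0.5556 +0.1111]
  T[1,:] = [+0.1111 +0.0000 +0.4444 -0.2222]
  T[2,:] = [+0.3333 +0.4000 +0.0000 +0.0667]
  T[3,:] = [+0.0833 -0.1667 +0.5000 +0.0000]
eigenvalue magnitudes: 0.5105, 0.3728, 0.3728, 0.1972.
ρ = 0.5105; 0.5105 < 1, so it converges for any x₀.

yes, ρ = 0.5105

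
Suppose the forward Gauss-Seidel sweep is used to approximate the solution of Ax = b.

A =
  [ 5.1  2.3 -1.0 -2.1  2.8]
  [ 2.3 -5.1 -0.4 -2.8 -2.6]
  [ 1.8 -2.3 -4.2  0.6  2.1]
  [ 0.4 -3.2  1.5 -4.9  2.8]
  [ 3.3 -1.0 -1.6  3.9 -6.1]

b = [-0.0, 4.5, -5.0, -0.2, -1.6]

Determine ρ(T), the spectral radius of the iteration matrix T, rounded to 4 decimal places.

1.2833

Split A = D + L + U, D = diag(5.1, -5.1, -4.2, -4.9, -6.1).
GS T = -(D+L)⁻¹U: row 0 first, T[0,4] = -(2.8)/(5.1) = -0.5490; later rows by forward substitution.
  T[0,:] = [+0.0000, -0.4510, +0.1961, +0.4118, -0.5490]
  T[1,:] = [+0.0000, -0.2034, +0.0100, -0.3633, -0.7574]
  T[2,:] = [+0.0000, -0.0819, +0.0786, +0.5183, +0.6795]
  T[3,:] = [+0.0000, +0.0709, +0.0335, +0.4295, +1.2292]
  T[4,:] = [+0.0000, -0.1438, +0.1053, +0.4210, +0.4348]
moduli |λ_i(T)| = 1.2833, 0.3462, 0.1778, 0.0198, 0.0000.
ρ(T) = max|λ| = 1.2833; 1.2833 > 1 ⇒ diverges.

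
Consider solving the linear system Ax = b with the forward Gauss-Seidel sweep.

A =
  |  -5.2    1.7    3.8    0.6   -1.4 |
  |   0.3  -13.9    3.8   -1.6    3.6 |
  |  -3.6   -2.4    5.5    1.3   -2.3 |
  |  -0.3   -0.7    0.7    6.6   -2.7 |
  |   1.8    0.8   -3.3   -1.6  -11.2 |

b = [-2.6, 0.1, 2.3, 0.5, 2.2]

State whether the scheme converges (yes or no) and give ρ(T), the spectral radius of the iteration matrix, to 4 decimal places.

Let D = diag(-5.2, -13.9, 5.5, 6.6, -11.2); L, U the strict triangles.
Gauss-Seidel: T = -(D+L)⁻¹U, row 0 first, T[0,2] = -(3.8)/(-5.2) = +0.7308; later rows by forward substitution.
  T[0,:] = [+0.0000, +0.3269, +0.7308, +0.1154, -0.2692]
  T[1,:] = [+0.0000, +0.0071, +0.2892, -0.1126, +0.2532]
  T[2,:] = [+0.0000, +0.2171, +0.6045, -0.2100, +0.3524]
  T[3,:] = [+0.0000, -0.0074, -0.0002, +0.0156, +0.3863]
  T[4,:] = [+0.0000, -0.0099, -0.0400, +0.0701, -0.1842]
|eigenvalues of T|: 0.6829, 0.2558, 0.0974, 0.0816, 0.0000.
spectral radius ρ = 0.6829; 0.6829 < 1 ⇒ converges.

yes, ρ = 0.6829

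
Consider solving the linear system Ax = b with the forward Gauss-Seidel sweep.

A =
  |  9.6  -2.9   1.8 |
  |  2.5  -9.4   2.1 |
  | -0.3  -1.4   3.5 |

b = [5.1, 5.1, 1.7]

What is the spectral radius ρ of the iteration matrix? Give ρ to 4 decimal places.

0.1681

A = D + L + U where D = diag(9.6, -9.4, 3.5).
T_GS = -(D+L)⁻¹U: row 0 first, T[0,1] = -(-2.9)/(9.6) = +0.3021; later rows by forward substitution.
  T[0,:] = [+0.0000 +0.3021 -0.1875]
  T[1,:] = [+0.0000 +0.0803 +0.1735]
  T[2,:] = [+0.0000 +0.0580 +0.0533]
|eigenvalues of T|: 0.1681, 0.0344, 0.0000.
ρ = 0.1681; 0.1681 < 1: convergent.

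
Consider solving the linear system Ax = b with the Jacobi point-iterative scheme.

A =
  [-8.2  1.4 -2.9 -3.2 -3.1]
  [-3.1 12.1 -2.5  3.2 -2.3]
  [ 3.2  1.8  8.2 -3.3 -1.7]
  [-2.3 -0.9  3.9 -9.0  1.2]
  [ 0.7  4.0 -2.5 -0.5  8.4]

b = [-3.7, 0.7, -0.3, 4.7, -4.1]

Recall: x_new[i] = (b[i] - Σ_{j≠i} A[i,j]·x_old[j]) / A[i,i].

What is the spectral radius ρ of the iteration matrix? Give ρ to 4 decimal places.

0.9143

Let D = diag(-8.2, 12.1, 8.2, -9, 8.4); L, U the strict triangles.
Jacobi T = -D⁻¹(L+U): T[0,4] = -(-3.1)/(-8.2) = -0.3780; T[0,0] = 0.
  T[0,:] = [+0.0000 +0.1707 -0.3537 -0.3902 -0.3780]
  T[1,:] = [+0.2562 +0.0000 +0.2066 -0.2645 +0.1901]
  T[2,:] = [-0.3902 -0.2195 +0.0000 +0.4024 +0.2073]
  T[3,:] = [-0.2556 -0.1000 +0.4333 +0.0000 +0.1333]
  T[4,:] = [-0.0833 -0.4762 +0.2976 +0.0595 +0.0000]
eigenvalue magnitudes: 0.9143, 0.3559, 0.3559, 0.3231, 0.3231.
spectral radius ρ = 0.9143; 0.9143 < 1, so it converges for any x₀.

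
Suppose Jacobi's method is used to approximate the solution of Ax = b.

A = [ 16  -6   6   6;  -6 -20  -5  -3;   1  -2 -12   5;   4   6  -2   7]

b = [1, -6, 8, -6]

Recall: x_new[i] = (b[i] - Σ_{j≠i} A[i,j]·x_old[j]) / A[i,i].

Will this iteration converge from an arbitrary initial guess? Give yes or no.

yes

Write A = D+L+U with D = diag(16, -20, -12, 7).
Jacobi T = -D⁻¹(L+U): T[0,2] = -(6)/(16) = -0.3750; T[0,0] = 0.
  T[0,:] = [+0.0000 +0.3750 -0.3750 -0.3750]
  T[1,:] = [-0.3000 +0.0000 -0.2500 -0.1500]
  T[2,:] = [+0.0833 -0.1667 +0.0000 +0.4167]
  T[3,:] = [-0.5714 -0.8571 +0.2857 +0.0000]
|eigenvalues of T|: 0.6703, 0.4426, 0.4426, 0.1326.
ρ(T) = max|λ| = 0.6703; 0.6703 < 1 ⇒ converges.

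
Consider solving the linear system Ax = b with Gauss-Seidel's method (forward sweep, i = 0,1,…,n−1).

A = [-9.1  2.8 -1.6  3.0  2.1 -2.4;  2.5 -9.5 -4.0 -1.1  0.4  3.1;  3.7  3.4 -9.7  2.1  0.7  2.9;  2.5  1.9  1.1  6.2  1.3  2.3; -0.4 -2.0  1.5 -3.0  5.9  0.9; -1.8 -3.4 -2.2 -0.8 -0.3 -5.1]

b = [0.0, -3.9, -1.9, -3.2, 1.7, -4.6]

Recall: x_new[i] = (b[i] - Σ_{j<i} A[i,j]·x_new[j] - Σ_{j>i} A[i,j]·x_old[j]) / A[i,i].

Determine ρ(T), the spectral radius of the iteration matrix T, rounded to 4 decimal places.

Split A = D + L + U, D = diag(-9.1, -9.5, -9.7, 6.2, 5.9, -5.1).
Gauss-Seidel: T = -(D+L)⁻¹U, row 0 first, T[0,2] = -(-1.6)/(-9.1) = -0.1758; later rows by forward substitution.
  T[0,:] = [+0.0000, +0.3077, -0.1758, +0.3297, +0.2308, -0.2637]
  T[1,:] = [+0.0000, +0.0810, -0.4673, -0.0290, +0.1028, +0.2569]
  T[2,:] = [+0.0000, +0.1457, -0.2309, +0.3321, +0.1962, +0.2884]
  T[3,:] = [+0.0000, -0.1747, +0.2551, -0.1829, -0.3691, -0.3945]
  T[4,:] = [+0.0000, -0.0776, +0.0181, -0.1649, -0.1870, -0.3573]
  T[5,:] = [+0.0000, -0.1935, +0.4321, -0.2018, -0.1658, -0.1197]
|λ(T)| sorted: 0.8392, 0.1922, 0.1377, 0.1377, 0.1035, 0.0000.
ρ = 0.8392; 0.8392 < 1 ⇒ converges.

0.8392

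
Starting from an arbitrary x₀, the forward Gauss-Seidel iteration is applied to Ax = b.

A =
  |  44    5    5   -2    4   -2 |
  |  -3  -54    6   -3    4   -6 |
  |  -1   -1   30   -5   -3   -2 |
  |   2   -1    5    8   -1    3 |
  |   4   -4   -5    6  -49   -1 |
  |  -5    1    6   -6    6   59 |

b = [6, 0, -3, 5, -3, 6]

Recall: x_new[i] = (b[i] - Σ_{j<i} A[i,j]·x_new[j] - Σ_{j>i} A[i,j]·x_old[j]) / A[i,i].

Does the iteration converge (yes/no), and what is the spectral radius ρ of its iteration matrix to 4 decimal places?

Diagonal D = diag(44, -54, 30, 8, -49, 59); L, U strict lower/upper.
T_GS = -(D+L)⁻¹U: row 0 first, T[0,5] = -(-2)/(44) = +0.0455; later rows by forward substitution.
  T[0,:] = [+0.0000, -0.1136, -0.1136, +0.0455, -0.0909, +0.0455]
  T[1,:] = [+0.0000, +0.0063, +0.1174, -0.0581, +0.0791, -0.1136]
  T[2,:] = [+0.0000, -0.0036, +0.0001, +0.1662, +0.0996, +0.0644]
  T[3,:] = [+0.0000, +0.0314, +0.0430, -0.1225, +0.0954, -0.4408]
  T[4,:] = [+0.0000, -0.0056, -0.0136, -0.0235, -0.0124, -0.0680]
  T[5,:] = [+0.0000, -0.0056, -0.0059, -0.0221, -0.0082, -0.0387]
|roots of det(T-λI)|: 0.1889, 0.0816, 0.0512, 0.0512, 0.0113, 0.0000.
ρ = 0.1889; 0.1889 < 1, so it converges for any x₀.

yes, ρ = 0.1889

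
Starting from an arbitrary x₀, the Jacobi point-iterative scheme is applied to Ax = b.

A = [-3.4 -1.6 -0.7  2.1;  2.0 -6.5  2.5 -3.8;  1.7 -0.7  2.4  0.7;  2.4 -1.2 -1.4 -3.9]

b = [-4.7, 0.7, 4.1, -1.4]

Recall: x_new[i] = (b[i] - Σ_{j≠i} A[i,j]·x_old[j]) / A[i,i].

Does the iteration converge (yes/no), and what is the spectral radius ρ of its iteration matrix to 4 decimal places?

no, ρ = 1.1401

Split A = D + L + U, D = diag(-3.4, -6.5, 2.4, -3.9).
Jacobi: T = -D⁻¹(L+U), T[2,3] = -(0.7)/(2.4) = -0.2917; T[2,2] = 0.
  T[0,:] = [+0.0000  -0.4706  -0.2059  +0.6176]
  T[1,:] = [+0.3077  +0.0000  +0.3846  -0.5846]
  T[2,:] = [-0.7083  +0.2917  +0.0000  -0.2917]
  T[3,:] = [+0.6154  -0.3077  -0.3590  +0.0000]
eigenvalue magnitudes: 1.1401, 0.5012, 0.5012, 0.3370.
ρ(T) = max|λ| = 1.1401; 1.1401 > 1: divergent.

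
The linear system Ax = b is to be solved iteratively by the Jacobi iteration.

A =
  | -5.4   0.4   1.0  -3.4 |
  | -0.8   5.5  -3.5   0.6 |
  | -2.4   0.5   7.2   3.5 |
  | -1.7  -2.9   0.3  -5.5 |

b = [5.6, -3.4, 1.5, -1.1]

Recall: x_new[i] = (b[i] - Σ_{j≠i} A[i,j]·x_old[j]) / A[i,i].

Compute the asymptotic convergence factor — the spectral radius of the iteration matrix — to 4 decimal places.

0.8255

A = D + L + U where D = diag(-5.4, 5.5, 7.2, -5.5).
T_J = -D⁻¹(L+U): T[3,1] = -(-2.9)/(-5.5) = -0.5273; T[3,3] = 0.
  T[0,:] = [+0.0000, +0.0741, +0.1852, -0.6296]
  T[1,:] = [+0.1455, +0.0000, +0.6364, -0.1091]
  T[2,:] = [+0.3333, -0.0694, +0.0000, -0.4861]
  T[3,:] = [-0.3091, -0.5273, +0.0545, +0.0000]
eigenvalue magnitudes: 0.8255, 0.5072, 0.5072, 0.4215.
spectral radius ρ = 0.8255; 0.8255 < 1 ⇒ converges.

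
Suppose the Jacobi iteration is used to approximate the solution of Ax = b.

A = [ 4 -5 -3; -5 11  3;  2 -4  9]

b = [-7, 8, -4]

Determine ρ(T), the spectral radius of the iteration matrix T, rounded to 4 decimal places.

0.7609

Diagonal D = diag(4, 11, 9); L, U strict lower/upper.
Jacobi: T = -D⁻¹(L+U), T[0,1] = -(-5)/(4) = +1.2500; T[0,0] = 0.
  T[0,:] = [+0.0000, +1.2500, +0.7500]
  T[1,:] = [+0.4545, +0.0000, -0.2727]
  T[2,:] = [-0.2222, +0.4444, +0.0000]
moduli |λ_i(T)| = 0.7609, 0.5465, 0.5465.
spectral radius ρ = 0.7609; 0.7609 < 1, so it converges for any x₀.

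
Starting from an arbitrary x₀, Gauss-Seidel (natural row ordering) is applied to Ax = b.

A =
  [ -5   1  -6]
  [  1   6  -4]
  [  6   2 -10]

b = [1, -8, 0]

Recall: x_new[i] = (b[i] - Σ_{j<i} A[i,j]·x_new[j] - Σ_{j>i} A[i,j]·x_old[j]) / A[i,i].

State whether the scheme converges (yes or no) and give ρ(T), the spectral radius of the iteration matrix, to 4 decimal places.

Diagonal D = diag(-5, 6, -10); L, U strict lower/upper.
Gauss-Seidel: T = -(D+L)⁻¹U, row 0 first, T[0,1] = -(1)/(-5) = +0.2000; later rows by forward substitution.
  T[0,:] = [+0.0000  +0.2000  -1.2000]
  T[1,:] = [+0.0000  -0.0333  +0.8667]
  T[2,:] = [+0.0000  +0.1133  -0.5467]
|eigenvalues of T|: 0.6951, 0.1151, 0.0000.
ρ(T) = max|λ| = 0.6951; 0.6951 < 1 ⇒ converges.

yes, ρ = 0.6951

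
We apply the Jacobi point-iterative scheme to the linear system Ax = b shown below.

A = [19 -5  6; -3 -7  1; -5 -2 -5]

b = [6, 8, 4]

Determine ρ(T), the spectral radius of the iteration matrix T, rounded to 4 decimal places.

0.5572

Let D = diag(19, -7, -5); L, U the strict triangles.
Jacobi T = -D⁻¹(L+U): T[1,2] = -(1)/(-7) = +0.1429; T[1,1] = 0.
  T[0,:] = [+0.0000  +0.2632  -0.3158]
  T[1,:] = [-0.4286  +0.0000  +0.1429]
  T[2,:] = [-1.0000  -0.4000  +0.0000]
|roots of det(T-λI)|: 0.5572, 0.4057, 0.4057.
ρ(T) = max|λ| = 0.5572; 0.5572 < 1, so it converges for any x₀.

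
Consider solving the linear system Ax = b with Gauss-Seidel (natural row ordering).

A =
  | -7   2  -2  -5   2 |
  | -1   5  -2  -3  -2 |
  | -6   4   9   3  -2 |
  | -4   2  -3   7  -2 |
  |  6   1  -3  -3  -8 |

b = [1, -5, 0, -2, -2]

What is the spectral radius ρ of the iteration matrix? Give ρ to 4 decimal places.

1.5383

Split A = D + L + U, D = diag(-7, 5, 9, 7, -8).
GS T = -(D+L)⁻¹U: row 0 first, T[0,1] = -(2)/(-7) = +0.2857; later rows by forward substitution.
  T[0,:] = [+0.0000 +0.2857 -0.2857 -0.7143 +0.2857]
  T[1,:] = [+0.0000 +0.0571 +0.3429 +0.4571 +0.4571]
  T[2,:] = [+0.0000 +0.1651 -0.3429 -1.0127 +0.2095]
  T[3,:] = [+0.0000 +0.2177 -0.4082 -0.9728 +0.4082]
  T[4,:] = [+0.0000 +0.0779 +0.1102 +0.2660 +0.0398]
eigenvalue magnitudes: 1.5383, 0.3799, 0.1522, 0.0918, 0.0000.
spectral radius ρ = 1.5383; 1.5383 > 1 ⇒ diverges.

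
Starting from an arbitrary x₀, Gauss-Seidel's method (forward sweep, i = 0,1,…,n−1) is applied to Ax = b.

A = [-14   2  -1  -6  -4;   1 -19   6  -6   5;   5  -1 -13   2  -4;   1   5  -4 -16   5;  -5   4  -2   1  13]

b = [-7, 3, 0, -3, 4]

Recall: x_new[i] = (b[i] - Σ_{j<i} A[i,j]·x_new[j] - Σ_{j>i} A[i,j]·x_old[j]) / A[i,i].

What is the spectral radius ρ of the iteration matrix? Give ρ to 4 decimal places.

Write A = D+L+U with D = diag(-14, -19, -13, -16, 13).
T_GS = -(D+L)⁻¹U: row 0 first, T[0,1] = -(2)/(-14) = +0.1429; later rows by forward substitution.
  T[0,:] = [+0.0000, +0.1429, -0.0714, -0.4286, -0.2857]
  T[1,:] = [+0.0000, +0.0075, +0.3120, -0.3383, +0.2481]
  T[2,:] = [+0.0000, +0.0544, -0.0515, +0.0150, -0.4367]
  T[3,:] = [+0.0000, -0.0023, +0.1059, -0.1363, +0.4813]
  T[4,:] = [+0.0000, +0.0612, -0.1395, -0.0479, -0.2904]
|eigenvalues of T|: 0.5220, 0.1290, 0.1290, 0.0961, 0.0000.
ρ(T) = max|λ| = 0.5220; 0.5220 < 1, so it converges for any x₀.

0.5220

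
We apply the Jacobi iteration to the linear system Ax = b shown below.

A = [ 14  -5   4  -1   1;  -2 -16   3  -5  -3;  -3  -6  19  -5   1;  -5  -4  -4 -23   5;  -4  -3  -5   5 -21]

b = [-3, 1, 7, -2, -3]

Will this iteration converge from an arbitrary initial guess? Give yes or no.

A = D + L + U where D = diag(14, -16, 19, -23, -21).
Jacobi T = -D⁻¹(L+U): T[4,1] = -(-3)/(-21) = -0.1429; T[4,4] = 0.
  T[0,:] = [+0.0000 +0.3571 -0.2857 +0.0714 -0.0714]
  T[1,:] = [-0.1250 +0.0000 +0.1875 -0.3125 -0.1875]
  T[2,:] = [+0.1579 +0.3158 +0.0000 +0.2632 -0.0526]
  T[3,:] = [-0.2174 -0.1739 -0.1739 +0.0000 +0.2174]
  T[4,:] = [-0.1905 -0.1429 -0.2381 +0.2381 +0.0000]
|roots of det(T-λI)|: 0.5322, 0.4411, 0.4411, 0.2205, 0.1115.
ρ(T) = max|λ| = 0.5322; 0.5322 < 1: convergent.

yes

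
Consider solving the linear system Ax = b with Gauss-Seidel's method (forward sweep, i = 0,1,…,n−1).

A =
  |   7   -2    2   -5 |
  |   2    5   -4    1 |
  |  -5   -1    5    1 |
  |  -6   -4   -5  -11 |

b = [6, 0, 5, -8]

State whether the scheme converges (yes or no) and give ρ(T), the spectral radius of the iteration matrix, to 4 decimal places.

Let D = diag(7, 5, 5, -11); L, U the strict triangles.
GS T = -(D+L)⁻¹U: row 0 first, T[0,1] = -(-2)/(7) = +0.2857; later rows by forward substitution.
  T[0,:] = [+0.0000 +0.2857 -0.2857 +0.7143]
  T[1,:] = [+0.0000 -0.1143 +0.9143 -0.4857]
  T[2,:] = [+0.0000 +0.2629 -0.1029 +0.4171]
  T[3,:] = [+0.0000 -0.2338 -0.1299 -0.4026]
|eigenvalues of T|: 0.8260, 0.3052, 0.0989, 0.0000.
ρ = 0.8260; 0.8260 < 1: convergent.

yes, ρ = 0.8260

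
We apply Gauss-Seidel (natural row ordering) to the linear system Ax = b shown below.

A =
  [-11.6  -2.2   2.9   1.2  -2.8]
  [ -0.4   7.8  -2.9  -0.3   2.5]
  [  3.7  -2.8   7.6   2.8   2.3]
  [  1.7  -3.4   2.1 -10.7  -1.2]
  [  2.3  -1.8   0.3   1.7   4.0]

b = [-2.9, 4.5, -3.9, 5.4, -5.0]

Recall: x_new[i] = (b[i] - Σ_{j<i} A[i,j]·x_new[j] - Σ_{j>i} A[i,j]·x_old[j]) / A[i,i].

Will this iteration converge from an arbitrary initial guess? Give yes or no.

Split A = D + L + U, D = diag(-11.6, 7.8, 7.6, -10.7, 4).
GS T = -(D+L)⁻¹U: row 0 first, T[0,1] = -(-2.2)/(-11.6) = -0.1897; later rows by forward substitution.
  T[0,:] = [+0.0000, -0.1897, +0.2500, +0.1034, -0.2414]
  T[1,:] = [+0.0000, -0.0097, +0.3846, +0.0438, -0.3329]
  T[2,:] = [+0.0000, +0.0887, +0.0200, -0.4027, -0.3078]
  T[3,:] = [+0.0000, -0.0096, -0.0786, -0.0765, -0.1051]
  T[4,:] = [+0.0000, +0.1021, +0.0612, +0.0229, +0.0568]
|roots of det(T-λI)|: 0.2931, 0.2209, 0.2209, 0.1171, 0.0000.
spectral radius ρ = 0.2931; 0.2931 < 1 ⇒ converges.

yes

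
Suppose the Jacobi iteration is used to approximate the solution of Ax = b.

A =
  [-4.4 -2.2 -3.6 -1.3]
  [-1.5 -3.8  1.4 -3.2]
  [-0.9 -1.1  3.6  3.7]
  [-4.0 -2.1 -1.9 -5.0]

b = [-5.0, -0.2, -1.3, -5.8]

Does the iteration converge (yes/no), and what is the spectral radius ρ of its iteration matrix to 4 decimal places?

no, ρ = 1.2268

Let D = diag(-4.4, -3.8, 3.6, -5); L, U the strict triangles.
Jacobi: T = -D⁻¹(L+U), T[0,2] = -(-3.6)/(-4.4) = -0.8182; T[0,0] = 0.
  T[0,:] = [+0.0000, -0.5000, -0.8182, -0.2955]
  T[1,:] = [-0.3947, +0.0000, +0.3684, -0.8421]
  T[2,:] = [+0.2500, +0.3056, +0.0000, -1.0278]
  T[3,:] = [-0.8000, -0.4200, -0.3800, +0.0000]
moduli |λ_i(T)| = 1.2268, 0.8956, 0.8956, 0.2580.
ρ(T) = max|λ| = 1.2268; 1.2268 > 1, so it fails to converge.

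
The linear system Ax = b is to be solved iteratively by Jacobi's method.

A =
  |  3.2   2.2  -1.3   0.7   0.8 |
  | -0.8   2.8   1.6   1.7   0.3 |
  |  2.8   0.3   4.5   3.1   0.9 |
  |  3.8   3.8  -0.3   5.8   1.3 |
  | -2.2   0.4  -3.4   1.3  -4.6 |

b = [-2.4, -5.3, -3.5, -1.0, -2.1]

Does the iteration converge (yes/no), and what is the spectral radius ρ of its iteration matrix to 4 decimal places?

no, ρ = 1.1215

Write A = D+L+U with D = diag(3.2, 2.8, 4.5, 5.8, -4.6).
Jacobi T = -D⁻¹(L+U): T[0,2] = -(-1.3)/(3.2) = +0.4062; T[0,0] = 0.
  T[0,:] = [+0.0000  -0.6875  +0.4062  -0.2188  -0.2500]
  T[1,:] = [+0.2857  +0.0000  -0.5714  -0.6071  -0.1071]
  T[2,:] = [-0.6222  -0.0667  +0.0000  -0.6889  -0.2000]
  T[3,:] = [-0.6552  -0.6552  +0.0517  +0.0000  -0.2241]
  T[4,:] = [-0.4783  +0.0870  -0.7391  +0.2826  +0.0000]
|λ(T)| sorted: 1.1215, 0.8280, 0.8280, 0.6040, 0.0518.
ρ(T) = max|λ| = 1.1215; 1.1215 > 1 ⇒ diverges.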